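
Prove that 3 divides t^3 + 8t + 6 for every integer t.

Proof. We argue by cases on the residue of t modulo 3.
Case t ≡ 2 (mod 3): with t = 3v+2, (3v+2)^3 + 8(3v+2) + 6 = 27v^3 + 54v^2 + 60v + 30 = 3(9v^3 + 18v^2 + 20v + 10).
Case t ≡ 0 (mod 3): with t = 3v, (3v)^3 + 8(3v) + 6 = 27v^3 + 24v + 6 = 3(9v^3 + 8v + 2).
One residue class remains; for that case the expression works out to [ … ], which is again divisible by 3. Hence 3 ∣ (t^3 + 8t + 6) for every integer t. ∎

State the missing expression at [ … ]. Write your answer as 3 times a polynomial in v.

3(9v^3 + 9v^2 + 11v + 5)

Only t ≡ 1 (mod 3) is unaccounted for. Put t = 3v+1:
(3v+1)^3 + 8(3v+1) + 6 expands to 27v^3 + 27v^2 + 33v + 15,
and factoring out 3 leaves 3(9v^3 + 9v^2 + 11v + 5).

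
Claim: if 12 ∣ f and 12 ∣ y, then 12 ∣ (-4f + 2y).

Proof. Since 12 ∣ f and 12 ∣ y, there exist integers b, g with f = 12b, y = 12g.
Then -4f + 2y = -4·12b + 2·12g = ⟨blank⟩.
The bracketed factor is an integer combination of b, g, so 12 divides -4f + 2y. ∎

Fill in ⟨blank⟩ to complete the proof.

Each term has a factor of 12: -4·12b + 2·12g = 12·(-4b + 2g).
Since -4b + 2g is an integer, 12 ∣ (-4f + 2y).

12(-4b + 2g)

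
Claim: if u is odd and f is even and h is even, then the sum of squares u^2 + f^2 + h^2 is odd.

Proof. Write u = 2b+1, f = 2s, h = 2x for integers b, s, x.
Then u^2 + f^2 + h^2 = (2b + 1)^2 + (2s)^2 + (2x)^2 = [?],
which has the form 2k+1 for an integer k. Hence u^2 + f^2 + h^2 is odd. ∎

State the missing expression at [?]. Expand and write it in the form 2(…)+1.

2(2b^2 + 2b + 2s^2 + 2x^2) + 1

Expanding: (2b + 1)^2 + (2s)^2 + (2x)^2 = 4b^2 + 4b + 4s^2 + 4x^2 + 1.
Every term except the constant is even, so this is 2(2b^2 + 2b + 2s^2 + 2x^2) + 1,
and 2b^2 + 2b + 2s^2 + 2x^2 ∈ ℤ gives the required form.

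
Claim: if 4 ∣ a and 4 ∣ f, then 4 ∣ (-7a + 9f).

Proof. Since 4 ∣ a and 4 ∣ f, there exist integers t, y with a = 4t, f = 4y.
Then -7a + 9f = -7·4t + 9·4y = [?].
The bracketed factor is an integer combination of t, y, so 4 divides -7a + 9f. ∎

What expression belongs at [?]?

4(-7t + 9y)

Pull the common 4 out of every term: -7·4t + 9·4y = 4(-7t + 9y).
-7t + 9y is an integer, which exhibits the divisibility.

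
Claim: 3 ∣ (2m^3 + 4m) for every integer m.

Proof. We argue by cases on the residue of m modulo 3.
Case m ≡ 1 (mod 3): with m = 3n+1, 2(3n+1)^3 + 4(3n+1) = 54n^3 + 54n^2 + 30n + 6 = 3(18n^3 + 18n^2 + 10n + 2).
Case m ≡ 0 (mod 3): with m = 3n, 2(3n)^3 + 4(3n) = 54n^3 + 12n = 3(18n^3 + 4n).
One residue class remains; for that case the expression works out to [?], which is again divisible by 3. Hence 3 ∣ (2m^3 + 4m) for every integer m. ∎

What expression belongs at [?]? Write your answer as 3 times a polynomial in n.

3(18n^3 + 36n^2 + 28n + 8)

Only m ≡ 2 (mod 3) is unaccounted for. Put m = 3n+2:
2(3n+2)^3 + 4(3n+2) expands to 54n^3 + 108n^2 + 84n + 24,
and factoring out 3 leaves 3(18n^3 + 36n^2 + 28n + 8).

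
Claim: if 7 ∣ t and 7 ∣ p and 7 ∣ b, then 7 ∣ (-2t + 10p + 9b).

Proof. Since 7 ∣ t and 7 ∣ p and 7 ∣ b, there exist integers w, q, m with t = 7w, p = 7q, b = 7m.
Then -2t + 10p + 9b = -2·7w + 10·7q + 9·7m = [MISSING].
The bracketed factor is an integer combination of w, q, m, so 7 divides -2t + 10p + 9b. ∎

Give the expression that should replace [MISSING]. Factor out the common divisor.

Each term has a factor of 7: -2·7w + 10·7q + 9·7m = 7·(9m + 10q - 2w).
Since 9m + 10q - 2w is an integer, 7 ∣ (-2t + 10p + 9b).

7(9m + 10q - 2w)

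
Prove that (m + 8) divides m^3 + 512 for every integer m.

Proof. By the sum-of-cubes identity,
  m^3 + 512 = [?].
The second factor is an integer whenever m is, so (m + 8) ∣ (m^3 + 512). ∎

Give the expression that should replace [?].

(m + 8)(m^2 - 8m + 64)

a^3 + b^3 = (a + b)(a^2 - ab + b^2). With a = m, b = 8:
m^3 + 512 = (m + 8)(m^2 - 8m + 64).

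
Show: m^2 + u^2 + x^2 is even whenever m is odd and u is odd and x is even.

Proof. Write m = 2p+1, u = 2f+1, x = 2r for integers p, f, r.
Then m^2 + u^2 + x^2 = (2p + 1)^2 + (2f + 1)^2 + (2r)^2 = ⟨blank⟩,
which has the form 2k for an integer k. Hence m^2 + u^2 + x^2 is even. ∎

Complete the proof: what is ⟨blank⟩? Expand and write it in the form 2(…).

2(2f^2 + 2f + 2p^2 + 2p + 2r^2 + 1)

Expanding: (2p + 1)^2 + (2f + 1)^2 + (2r)^2 = 4f^2 + 4f + 4p^2 + 4p + 4r^2 + 2.
Every term is even; pulling out the factor of 2 gives 2(2f^2 + 2f + 2p^2 + 2p + 2r^2 + 1).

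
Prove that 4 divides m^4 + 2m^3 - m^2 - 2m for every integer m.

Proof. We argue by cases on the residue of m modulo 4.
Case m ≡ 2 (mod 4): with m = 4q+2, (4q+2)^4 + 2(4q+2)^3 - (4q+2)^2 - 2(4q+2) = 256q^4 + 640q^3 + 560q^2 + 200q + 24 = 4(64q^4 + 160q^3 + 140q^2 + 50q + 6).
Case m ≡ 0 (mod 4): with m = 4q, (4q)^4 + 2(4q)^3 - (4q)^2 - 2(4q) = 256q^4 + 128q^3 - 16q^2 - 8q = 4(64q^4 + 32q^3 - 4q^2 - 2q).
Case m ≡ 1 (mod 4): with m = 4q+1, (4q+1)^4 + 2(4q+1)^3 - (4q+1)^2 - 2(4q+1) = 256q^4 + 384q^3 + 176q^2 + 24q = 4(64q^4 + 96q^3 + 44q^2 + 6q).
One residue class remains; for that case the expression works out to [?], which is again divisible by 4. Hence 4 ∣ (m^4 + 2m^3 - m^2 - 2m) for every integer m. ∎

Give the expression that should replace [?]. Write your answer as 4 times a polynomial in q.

Only m ≡ 3 (mod 4) is unaccounted for. Put m = 4q+3:
(4q+3)^4 + 2(4q+3)^3 - (4q+3)^2 - 2(4q+3) expands to 256q^4 + 896q^3 + 1136q^2 + 616q + 120,
and factoring out 4 leaves 4(64q^4 + 224q^3 + 284q^2 + 154q + 30).

4(64q^4 + 224q^3 + 284q^2 + 154q + 30)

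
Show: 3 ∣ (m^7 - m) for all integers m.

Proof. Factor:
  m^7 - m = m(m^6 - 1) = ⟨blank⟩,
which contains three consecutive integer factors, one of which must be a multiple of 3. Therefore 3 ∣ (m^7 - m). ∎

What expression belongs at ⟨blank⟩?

(m - 1)m(m + 1)(m^4 + m^2 + 1)

m^6 - 1 = (m^2 - 1)(m^4 + m^2 + 1), and m^2 - 1 = (m-1)(m+1).
So m(m^6 - 1) = (m - 1)m(m + 1)(m^4 + m^2 + 1).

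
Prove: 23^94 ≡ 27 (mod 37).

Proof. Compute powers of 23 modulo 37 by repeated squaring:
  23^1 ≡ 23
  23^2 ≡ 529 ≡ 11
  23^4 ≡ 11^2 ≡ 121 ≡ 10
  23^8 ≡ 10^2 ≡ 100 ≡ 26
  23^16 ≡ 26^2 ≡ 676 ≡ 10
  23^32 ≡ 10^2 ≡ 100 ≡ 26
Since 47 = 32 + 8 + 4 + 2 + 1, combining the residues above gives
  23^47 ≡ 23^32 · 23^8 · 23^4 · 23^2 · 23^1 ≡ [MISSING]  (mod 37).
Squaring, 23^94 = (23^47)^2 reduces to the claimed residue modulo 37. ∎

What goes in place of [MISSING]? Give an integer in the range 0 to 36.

Multiply the listed residues: 26 · 26 · 10 · 11 · 23 = 676 → 6760 → 74360 → 1710280.
Reducing modulo 37: 1710280 = 46223·37 + 29, so 23^47 ≡ 29.

29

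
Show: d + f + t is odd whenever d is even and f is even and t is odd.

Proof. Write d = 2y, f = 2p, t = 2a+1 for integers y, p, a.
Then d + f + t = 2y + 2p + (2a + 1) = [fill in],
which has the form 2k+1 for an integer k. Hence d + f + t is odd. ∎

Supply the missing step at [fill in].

2(a + p + y) + 1

Expanding: 2y + 2p + (2a + 1) = 2a + 2p + 2y + 1.
Every term except the constant is even, so this is 2(a + p + y) + 1,
and a + p + y ∈ ℤ gives the required form.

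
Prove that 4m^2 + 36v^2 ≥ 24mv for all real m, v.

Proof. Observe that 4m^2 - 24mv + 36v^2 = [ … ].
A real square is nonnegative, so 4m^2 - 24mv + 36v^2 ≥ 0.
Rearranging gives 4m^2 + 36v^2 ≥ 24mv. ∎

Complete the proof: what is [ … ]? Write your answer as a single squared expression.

(2m - 6v)^2

The leading and trailing coefficients are 2^2 and 6^2, and 24 = 2·2·6, so the trinomial is (2m - 6v)^2.
Hence 4m^2 - 24mv + 36v^2 ≥ 0.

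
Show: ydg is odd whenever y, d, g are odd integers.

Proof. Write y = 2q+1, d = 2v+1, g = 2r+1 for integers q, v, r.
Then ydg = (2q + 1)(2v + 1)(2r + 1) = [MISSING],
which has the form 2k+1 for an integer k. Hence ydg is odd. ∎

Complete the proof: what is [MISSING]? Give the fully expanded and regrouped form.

(2q + 1)(2v + 1)(2r + 1) = 8qrv + 4qr + 4qv + 2q + 4rv + 2r + 2v + 1
= 2(4qrv + 2qr + 2qv + q + 2rv + r + v) + 1.
Since 4qrv + 2qr + 2qv + q + 2rv + r + v is an integer, the product is of the form 2k+1 for an integer k.

2(4qrv + 2qr + 2qv + q + 2rv + r + v) + 1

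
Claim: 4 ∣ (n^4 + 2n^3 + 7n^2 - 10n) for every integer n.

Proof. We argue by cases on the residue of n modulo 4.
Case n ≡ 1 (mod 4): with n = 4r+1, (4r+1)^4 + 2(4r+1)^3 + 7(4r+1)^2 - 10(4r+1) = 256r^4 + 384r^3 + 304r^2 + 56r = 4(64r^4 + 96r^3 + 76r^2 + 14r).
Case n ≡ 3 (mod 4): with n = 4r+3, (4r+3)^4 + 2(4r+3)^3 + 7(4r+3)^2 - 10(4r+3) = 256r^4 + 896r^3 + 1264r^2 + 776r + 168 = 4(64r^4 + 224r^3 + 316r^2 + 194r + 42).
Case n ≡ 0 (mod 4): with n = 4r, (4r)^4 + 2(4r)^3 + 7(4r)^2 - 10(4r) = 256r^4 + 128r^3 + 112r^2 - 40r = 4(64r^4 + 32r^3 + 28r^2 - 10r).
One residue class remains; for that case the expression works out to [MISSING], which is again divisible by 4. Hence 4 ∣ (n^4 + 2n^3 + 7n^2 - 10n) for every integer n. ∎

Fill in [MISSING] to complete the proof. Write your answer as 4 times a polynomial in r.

The residues treated are {1, 3, 0}, so the missing case is n ≡ 2 (mod 4); write n = 4r+2.
Then (4r+2)^4 + 2(4r+2)^3 + 7(4r+2)^2 - 10(4r+2) = 256r^4 + 640r^3 + 688r^2 + 296r + 40 = 4(64r^4 + 160r^3 + 172r^2 + 74r + 10).

4(64r^4 + 160r^3 + 172r^2 + 74r + 10)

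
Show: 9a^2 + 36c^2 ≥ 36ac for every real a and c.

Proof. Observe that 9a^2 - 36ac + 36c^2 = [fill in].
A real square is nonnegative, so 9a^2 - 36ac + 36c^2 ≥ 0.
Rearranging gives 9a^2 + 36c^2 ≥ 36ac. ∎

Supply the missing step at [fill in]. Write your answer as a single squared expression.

The leading and trailing coefficients are 3^2 and 6^2, and 36 = 2·3·6, so the trinomial is (3a - 6c)^2.
Hence 9a^2 - 36ac + 36c^2 ≥ 0.

(3a - 6c)^2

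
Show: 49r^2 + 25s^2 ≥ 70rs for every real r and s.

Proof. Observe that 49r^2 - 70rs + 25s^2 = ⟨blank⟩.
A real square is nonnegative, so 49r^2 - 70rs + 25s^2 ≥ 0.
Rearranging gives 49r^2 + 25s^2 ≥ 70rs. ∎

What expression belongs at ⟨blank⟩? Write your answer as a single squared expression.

(7r - 5s)^2

The leading and trailing coefficients are 7^2 and 5^2, and 70 = 2·7·5, so the trinomial is (7r - 5s)^2.
Hence 49r^2 - 70rs + 25s^2 ≥ 0.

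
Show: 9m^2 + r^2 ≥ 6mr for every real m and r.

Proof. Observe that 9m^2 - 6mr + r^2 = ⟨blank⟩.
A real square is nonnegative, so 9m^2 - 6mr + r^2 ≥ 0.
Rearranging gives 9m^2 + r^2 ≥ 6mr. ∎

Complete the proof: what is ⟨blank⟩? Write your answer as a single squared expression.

The leading and trailing coefficients are 3^2 and 1^2, and 6 = 2·3·1, so the trinomial is (3m - r)^2.
Hence 9m^2 - 6mr + r^2 ≥ 0.

(3m - r)^2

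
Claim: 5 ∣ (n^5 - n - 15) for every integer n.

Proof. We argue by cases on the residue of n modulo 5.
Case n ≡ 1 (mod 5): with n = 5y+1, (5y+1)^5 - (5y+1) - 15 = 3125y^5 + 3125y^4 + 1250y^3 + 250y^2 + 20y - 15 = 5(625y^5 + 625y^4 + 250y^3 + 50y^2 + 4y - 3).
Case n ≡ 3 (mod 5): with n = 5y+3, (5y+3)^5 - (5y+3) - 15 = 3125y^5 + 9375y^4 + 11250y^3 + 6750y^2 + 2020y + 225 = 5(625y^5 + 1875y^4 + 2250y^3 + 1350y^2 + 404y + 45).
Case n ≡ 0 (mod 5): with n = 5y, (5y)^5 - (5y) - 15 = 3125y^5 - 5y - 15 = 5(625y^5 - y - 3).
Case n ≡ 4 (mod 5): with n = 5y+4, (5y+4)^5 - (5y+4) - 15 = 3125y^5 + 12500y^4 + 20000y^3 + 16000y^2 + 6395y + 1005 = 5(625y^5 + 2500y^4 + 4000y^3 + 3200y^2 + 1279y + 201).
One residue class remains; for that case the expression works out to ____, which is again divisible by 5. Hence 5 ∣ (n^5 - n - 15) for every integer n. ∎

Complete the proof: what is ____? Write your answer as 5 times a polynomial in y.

Only n ≡ 2 (mod 5) is unaccounted for. Put n = 5y+2:
(5y+2)^5 - (5y+2) - 15 expands to 3125y^5 + 6250y^4 + 5000y^3 + 2000y^2 + 395y + 15,
and factoring out 5 leaves 5(625y^5 + 1250y^4 + 1000y^3 + 400y^2 + 79y + 3).

5(625y^5 + 1250y^4 + 1000y^3 + 400y^2 + 79y + 3)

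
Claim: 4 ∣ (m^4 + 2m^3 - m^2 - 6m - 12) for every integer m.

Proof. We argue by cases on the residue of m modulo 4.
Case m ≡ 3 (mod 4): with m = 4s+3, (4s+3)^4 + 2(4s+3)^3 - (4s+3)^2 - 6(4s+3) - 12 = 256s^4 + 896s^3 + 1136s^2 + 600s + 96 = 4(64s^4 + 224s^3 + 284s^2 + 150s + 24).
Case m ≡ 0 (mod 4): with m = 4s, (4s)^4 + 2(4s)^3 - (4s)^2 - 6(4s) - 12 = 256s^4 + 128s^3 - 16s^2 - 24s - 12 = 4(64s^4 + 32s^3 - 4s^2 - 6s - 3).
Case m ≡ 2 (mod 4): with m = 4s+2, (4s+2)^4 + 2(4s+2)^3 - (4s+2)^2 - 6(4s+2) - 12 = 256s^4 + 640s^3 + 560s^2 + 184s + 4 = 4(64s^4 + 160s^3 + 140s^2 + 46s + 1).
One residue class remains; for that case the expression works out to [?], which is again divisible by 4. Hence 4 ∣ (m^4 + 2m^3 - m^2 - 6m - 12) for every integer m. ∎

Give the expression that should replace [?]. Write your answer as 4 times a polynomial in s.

Only m ≡ 1 (mod 4) is unaccounted for. Put m = 4s+1:
(4s+1)^4 + 2(4s+1)^3 - (4s+1)^2 - 6(4s+1) - 12 expands to 256s^4 + 384s^3 + 176s^2 + 8s - 16,
and factoring out 4 leaves 4(64s^4 + 96s^3 + 44s^2 + 2s - 4).

4(64s^4 + 96s^3 + 44s^2 + 2s - 4)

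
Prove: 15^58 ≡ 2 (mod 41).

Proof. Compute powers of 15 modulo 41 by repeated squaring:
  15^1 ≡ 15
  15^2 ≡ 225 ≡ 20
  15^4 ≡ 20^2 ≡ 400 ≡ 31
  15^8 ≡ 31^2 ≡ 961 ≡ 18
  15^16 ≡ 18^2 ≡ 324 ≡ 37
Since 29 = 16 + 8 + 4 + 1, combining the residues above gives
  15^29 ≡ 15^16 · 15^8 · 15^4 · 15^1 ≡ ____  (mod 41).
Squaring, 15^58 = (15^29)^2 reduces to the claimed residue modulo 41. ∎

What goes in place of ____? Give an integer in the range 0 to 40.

17

Multiply the listed residues: 37 · 18 · 31 · 15 = 666 → 20646 → 309690.
Reducing modulo 41: 309690 = 7553·41 + 17, so 15^29 ≡ 17.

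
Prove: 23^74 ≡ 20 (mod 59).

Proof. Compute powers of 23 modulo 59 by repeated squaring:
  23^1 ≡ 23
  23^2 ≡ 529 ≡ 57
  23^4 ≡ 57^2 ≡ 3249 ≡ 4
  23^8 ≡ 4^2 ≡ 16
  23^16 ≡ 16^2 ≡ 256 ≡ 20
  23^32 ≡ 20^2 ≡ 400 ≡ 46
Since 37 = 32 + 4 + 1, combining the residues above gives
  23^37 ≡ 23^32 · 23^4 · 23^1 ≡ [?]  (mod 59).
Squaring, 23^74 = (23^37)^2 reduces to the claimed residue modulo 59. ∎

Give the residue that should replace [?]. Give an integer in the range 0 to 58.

43

23^32 · 23^4 · 23^1 ≡ 46 · 4 · 23 = 4232.
4232 mod 59 = 43, so 23^37 ≡ 43 (mod 59).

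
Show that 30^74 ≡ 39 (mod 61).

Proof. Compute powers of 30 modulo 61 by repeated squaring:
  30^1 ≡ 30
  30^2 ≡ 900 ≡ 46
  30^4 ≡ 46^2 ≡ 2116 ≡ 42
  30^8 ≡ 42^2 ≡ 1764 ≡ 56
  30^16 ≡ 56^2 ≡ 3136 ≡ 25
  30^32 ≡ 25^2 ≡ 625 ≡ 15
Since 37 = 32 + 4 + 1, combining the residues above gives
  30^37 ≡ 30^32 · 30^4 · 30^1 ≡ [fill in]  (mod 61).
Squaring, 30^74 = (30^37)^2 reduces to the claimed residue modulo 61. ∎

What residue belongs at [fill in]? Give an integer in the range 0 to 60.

51

Multiply the listed residues: 15 · 42 · 30 = 630 → 18900.
Reducing modulo 61: 18900 = 309·61 + 51, so 30^37 ≡ 51.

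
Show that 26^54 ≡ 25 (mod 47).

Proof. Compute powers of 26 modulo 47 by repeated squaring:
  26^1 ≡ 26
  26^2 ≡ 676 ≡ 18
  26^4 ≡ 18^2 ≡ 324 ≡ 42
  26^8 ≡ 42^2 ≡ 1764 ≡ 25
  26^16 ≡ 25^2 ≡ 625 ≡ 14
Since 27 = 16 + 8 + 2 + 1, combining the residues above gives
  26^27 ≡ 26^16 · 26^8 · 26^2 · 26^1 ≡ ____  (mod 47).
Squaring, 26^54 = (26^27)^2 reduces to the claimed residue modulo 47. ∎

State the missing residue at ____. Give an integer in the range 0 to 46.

5

26^16 · 26^8 · 26^2 · 26^1 ≡ 14 · 25 · 18 · 26 = 163800.
163800 mod 47 = 5, so 26^27 ≡ 5 (mod 47).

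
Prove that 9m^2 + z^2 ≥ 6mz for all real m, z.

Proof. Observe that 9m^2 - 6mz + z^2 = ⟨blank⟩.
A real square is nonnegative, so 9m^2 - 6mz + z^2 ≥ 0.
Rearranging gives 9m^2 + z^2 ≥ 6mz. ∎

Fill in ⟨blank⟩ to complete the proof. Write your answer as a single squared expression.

9m^2 - 6mz + z^2 is a perfect-square trinomial: the outer terms are (3m)^2 and (z)^2, and the cross term is -2·3m·z.
So 9m^2 - 6mz + z^2 = (3m - z)^2 ≥ 0.

(3m - z)^2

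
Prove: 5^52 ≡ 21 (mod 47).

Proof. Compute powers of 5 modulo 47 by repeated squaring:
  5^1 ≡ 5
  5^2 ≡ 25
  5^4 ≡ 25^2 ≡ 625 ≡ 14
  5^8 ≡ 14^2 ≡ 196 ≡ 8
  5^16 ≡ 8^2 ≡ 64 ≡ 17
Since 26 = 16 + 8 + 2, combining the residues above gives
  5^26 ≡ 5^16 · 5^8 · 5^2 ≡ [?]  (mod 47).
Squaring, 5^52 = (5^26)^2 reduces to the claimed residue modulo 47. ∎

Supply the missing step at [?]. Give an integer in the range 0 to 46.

Multiply the listed residues: 17 · 8 · 25 = 136 → 3400.
Reducing modulo 47: 3400 = 72·47 + 16, so 5^26 ≡ 16.

16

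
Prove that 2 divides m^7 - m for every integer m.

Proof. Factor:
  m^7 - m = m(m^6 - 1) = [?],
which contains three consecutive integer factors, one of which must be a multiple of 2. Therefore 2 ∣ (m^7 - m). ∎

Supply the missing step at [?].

m^6 - 1 = (m^2 - 1)(m^4 + m^2 + 1), and m^2 - 1 = (m-1)(m+1).
So m(m^6 - 1) = (m - 1)m(m + 1)(m^4 + m^2 + 1).

(m - 1)m(m + 1)(m^4 + m^2 + 1)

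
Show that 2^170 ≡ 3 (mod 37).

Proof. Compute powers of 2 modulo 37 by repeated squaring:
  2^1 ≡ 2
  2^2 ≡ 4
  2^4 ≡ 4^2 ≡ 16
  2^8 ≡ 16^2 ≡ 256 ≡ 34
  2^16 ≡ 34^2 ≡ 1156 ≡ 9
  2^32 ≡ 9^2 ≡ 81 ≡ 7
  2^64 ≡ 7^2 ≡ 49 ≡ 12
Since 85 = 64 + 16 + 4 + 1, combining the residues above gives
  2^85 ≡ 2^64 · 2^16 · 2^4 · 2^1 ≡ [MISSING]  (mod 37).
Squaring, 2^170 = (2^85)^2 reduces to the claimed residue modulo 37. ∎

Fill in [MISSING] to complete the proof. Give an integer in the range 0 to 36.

Multiply the listed residues: 12 · 9 · 16 · 2 = 108 → 1728 → 3456.
Reducing modulo 37: 3456 = 93·37 + 15, so 2^85 ≡ 15.

15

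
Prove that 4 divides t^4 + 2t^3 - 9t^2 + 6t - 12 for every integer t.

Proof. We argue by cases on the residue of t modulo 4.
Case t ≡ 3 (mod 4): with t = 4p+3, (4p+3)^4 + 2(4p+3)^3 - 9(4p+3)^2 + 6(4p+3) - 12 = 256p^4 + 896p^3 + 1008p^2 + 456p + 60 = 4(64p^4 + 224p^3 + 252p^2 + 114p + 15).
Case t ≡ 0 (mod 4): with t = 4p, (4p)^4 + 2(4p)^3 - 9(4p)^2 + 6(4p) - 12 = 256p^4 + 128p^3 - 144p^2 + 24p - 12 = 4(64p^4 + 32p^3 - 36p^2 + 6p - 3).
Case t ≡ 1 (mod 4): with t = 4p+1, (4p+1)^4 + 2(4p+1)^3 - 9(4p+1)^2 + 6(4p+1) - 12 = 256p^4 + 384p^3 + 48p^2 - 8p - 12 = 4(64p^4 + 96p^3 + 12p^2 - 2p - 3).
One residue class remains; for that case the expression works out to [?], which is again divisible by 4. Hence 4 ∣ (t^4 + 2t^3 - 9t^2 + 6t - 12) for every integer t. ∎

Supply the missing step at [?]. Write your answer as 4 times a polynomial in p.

The residues treated are {3, 0, 1}, so the missing case is t ≡ 2 (mod 4); write t = 4p+2.
Then (4p+2)^4 + 2(4p+2)^3 - 9(4p+2)^2 + 6(4p+2) - 12 = 256p^4 + 640p^3 + 432p^2 + 104p - 4 = 4(64p^4 + 160p^3 + 108p^2 + 26p - 1).

4(64p^4 + 160p^3 + 108p^2 + 26p - 1)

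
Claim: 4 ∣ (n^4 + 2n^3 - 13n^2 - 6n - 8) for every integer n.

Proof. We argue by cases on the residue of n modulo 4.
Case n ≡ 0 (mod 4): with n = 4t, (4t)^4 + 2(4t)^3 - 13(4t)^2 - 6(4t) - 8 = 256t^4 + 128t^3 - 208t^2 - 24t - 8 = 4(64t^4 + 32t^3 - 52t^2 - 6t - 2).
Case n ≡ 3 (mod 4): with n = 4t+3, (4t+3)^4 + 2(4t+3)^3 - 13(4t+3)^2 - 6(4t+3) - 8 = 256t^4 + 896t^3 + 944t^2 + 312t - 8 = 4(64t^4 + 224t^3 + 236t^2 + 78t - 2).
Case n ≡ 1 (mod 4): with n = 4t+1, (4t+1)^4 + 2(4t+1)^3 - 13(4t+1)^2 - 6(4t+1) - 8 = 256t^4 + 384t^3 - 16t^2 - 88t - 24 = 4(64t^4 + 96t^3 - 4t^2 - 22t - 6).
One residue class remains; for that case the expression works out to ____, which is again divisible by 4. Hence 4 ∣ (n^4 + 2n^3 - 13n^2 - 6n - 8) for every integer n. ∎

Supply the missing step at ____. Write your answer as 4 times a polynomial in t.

Only n ≡ 2 (mod 4) is unaccounted for. Put n = 4t+2:
(4t+2)^4 + 2(4t+2)^3 - 13(4t+2)^2 - 6(4t+2) - 8 expands to 256t^4 + 640t^3 + 368t^2 - 8t - 40,
and factoring out 4 leaves 4(64t^4 + 160t^3 + 92t^2 - 2t - 10).

4(64t^4 + 160t^3 + 92t^2 - 2t - 10)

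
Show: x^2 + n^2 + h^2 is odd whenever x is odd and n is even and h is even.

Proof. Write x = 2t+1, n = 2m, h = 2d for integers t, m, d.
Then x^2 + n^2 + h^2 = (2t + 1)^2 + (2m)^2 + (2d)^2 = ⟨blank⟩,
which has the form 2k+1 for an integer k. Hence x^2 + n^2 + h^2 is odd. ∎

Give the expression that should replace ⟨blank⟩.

Expanding: (2t + 1)^2 + (2m)^2 + (2d)^2 = 4d^2 + 4m^2 + 4t^2 + 4t + 1.
Every term except the constant is even, so this is 2(2d^2 + 2m^2 + 2t^2 + 2t) + 1,
and 2d^2 + 2m^2 + 2t^2 + 2t ∈ ℤ gives the required form.

2(2d^2 + 2m^2 + 2t^2 + 2t) + 1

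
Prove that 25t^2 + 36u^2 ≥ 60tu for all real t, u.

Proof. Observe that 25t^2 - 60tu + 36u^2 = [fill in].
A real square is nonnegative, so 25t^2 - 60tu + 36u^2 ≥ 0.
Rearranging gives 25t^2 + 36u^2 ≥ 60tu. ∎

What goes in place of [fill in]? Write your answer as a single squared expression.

(5t - 6u)^2

The leading and trailing coefficients are 5^2 and 6^2, and 60 = 2·5·6, so the trinomial is (5t - 6u)^2.
Hence 25t^2 - 60tu + 36u^2 ≥ 0.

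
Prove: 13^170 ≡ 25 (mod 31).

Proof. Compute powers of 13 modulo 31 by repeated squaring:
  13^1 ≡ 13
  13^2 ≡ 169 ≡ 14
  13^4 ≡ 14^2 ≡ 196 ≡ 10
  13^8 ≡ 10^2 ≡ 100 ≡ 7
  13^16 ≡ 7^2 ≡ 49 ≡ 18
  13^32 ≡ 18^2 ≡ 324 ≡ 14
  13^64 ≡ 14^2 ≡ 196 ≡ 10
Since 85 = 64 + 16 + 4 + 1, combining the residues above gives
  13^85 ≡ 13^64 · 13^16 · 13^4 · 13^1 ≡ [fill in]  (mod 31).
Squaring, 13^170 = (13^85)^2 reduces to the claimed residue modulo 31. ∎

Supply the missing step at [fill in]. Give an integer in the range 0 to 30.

26

Multiply the listed residues: 10 · 18 · 10 · 13 = 180 → 1800 → 23400.
Reducing modulo 31: 23400 = 754·31 + 26, so 13^85 ≡ 26.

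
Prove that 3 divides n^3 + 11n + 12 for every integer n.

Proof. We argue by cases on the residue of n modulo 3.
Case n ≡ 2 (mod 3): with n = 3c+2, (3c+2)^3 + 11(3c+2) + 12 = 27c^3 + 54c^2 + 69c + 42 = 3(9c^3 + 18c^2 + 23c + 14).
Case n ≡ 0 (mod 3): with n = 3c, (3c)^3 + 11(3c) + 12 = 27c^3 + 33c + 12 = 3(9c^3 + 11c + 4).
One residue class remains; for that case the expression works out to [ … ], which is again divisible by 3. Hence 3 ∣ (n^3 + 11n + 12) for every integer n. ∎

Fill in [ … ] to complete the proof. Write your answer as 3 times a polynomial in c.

3(9c^3 + 9c^2 + 14c + 8)

Only n ≡ 1 (mod 3) is unaccounted for. Put n = 3c+1:
(3c+1)^3 + 11(3c+1) + 12 expands to 27c^3 + 27c^2 + 42c + 24,
and factoring out 3 leaves 3(9c^3 + 9c^2 + 14c + 8).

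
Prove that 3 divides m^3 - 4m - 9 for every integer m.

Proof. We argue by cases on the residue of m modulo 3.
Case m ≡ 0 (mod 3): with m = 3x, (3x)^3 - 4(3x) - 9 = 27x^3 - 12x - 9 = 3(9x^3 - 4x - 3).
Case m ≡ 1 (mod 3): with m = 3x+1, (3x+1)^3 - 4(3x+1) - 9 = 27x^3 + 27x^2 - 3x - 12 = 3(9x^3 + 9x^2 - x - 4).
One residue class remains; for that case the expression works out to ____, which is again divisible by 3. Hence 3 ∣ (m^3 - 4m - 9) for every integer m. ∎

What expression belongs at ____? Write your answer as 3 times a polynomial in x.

The residues treated are {0, 1}, so the missing case is m ≡ 2 (mod 3); write m = 3x+2.
Then (3x+2)^3 - 4(3x+2) - 9 = 27x^3 + 54x^2 + 24x - 9 = 3(9x^3 + 18x^2 + 8x - 3).

3(9x^3 + 18x^2 + 8x - 3)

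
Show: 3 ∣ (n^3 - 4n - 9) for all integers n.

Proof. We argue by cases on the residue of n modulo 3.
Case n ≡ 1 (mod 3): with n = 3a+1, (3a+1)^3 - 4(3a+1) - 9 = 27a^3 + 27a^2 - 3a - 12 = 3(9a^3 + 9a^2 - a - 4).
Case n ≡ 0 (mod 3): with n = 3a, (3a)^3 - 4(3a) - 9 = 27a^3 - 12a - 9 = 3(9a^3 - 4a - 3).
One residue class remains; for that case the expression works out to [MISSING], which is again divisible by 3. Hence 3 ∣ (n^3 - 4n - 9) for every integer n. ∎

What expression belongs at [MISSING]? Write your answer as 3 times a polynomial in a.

Only n ≡ 2 (mod 3) is unaccounted for. Put n = 3a+2:
(3a+2)^3 - 4(3a+2) - 9 expands to 27a^3 + 54a^2 + 24a - 9,
and factoring out 3 leaves 3(9a^3 + 18a^2 + 8a - 3).

3(9a^3 + 18a^2 + 8a - 3)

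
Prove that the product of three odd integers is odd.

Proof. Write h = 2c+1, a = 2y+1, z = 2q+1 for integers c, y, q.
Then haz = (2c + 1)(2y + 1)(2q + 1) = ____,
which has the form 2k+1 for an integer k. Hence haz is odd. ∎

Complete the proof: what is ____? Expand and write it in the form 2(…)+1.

(2c + 1)(2y + 1)(2q + 1) = 8cqy + 4cq + 4cy + 2c + 4qy + 2q + 2y + 1
= 2(4cqy + 2cq + 2cy + c + 2qy + q + y) + 1.
Since 4cqy + 2cq + 2cy + c + 2qy + q + y is an integer, the product is of the form 2k+1 for an integer k.

2(4cqy + 2cq + 2cy + c + 2qy + q + y) + 1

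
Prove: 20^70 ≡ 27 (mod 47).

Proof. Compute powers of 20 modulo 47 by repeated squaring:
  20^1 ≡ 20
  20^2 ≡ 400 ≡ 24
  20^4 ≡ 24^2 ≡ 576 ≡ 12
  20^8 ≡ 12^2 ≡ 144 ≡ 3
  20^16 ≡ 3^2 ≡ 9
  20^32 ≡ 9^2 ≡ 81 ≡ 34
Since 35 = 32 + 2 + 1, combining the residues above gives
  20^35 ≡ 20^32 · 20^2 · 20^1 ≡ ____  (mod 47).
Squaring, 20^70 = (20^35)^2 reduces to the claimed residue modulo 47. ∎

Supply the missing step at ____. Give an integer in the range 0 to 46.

20^32 · 20^2 · 20^1 ≡ 34 · 24 · 20 = 16320.
16320 mod 47 = 11, so 20^35 ≡ 11 (mod 47).

11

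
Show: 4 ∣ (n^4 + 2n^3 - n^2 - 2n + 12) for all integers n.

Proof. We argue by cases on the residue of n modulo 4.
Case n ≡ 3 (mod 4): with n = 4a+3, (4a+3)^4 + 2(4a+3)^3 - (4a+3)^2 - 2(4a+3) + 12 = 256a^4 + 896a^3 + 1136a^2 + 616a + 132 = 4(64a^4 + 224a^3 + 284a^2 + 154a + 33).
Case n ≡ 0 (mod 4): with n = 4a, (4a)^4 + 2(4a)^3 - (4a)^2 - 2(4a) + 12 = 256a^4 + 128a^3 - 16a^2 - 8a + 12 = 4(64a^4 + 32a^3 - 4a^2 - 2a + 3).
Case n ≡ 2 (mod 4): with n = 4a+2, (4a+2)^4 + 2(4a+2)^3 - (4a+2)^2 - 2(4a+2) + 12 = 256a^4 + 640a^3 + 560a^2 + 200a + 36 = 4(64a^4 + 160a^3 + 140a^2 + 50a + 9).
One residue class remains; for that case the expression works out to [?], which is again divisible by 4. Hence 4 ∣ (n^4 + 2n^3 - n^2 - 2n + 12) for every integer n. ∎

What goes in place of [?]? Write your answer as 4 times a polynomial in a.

4(64a^4 + 96a^3 + 44a^2 + 6a + 3)

The residues treated are {3, 0, 2}, so the missing case is n ≡ 1 (mod 4); write n = 4a+1.
Then (4a+1)^4 + 2(4a+1)^3 - (4a+1)^2 - 2(4a+1) + 12 = 256a^4 + 384a^3 + 176a^2 + 24a + 12 = 4(64a^4 + 96a^3 + 44a^2 + 6a + 3).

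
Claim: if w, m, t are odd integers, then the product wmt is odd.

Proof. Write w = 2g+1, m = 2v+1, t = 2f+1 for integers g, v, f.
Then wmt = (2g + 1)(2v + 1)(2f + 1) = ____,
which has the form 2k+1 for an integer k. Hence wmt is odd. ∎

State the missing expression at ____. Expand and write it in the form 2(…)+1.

2(4fgv + 2fg + 2fv + f + 2gv + g + v) + 1

(2g + 1)(2v + 1)(2f + 1) = 8fgv + 4fg + 4fv + 2f + 4gv + 2g + 2v + 1
= 2(4fgv + 2fg + 2fv + f + 2gv + g + v) + 1.
Since 4fgv + 2fg + 2fv + f + 2gv + g + v is an integer, the product is of the form 2k+1 for an integer k.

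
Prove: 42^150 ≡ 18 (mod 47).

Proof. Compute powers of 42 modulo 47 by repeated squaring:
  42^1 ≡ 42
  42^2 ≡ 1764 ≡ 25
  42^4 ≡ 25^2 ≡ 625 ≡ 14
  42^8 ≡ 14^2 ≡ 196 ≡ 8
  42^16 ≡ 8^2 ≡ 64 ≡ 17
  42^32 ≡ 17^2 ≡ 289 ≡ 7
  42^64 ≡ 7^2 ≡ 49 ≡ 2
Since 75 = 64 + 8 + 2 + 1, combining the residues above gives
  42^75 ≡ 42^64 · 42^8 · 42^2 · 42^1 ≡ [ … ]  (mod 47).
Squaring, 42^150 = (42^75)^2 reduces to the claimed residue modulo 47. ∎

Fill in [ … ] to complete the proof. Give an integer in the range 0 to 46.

Multiply the listed residues: 2 · 8 · 25 · 42 = 16 → 400 → 16800.
Reducing modulo 47: 16800 = 357·47 + 21, so 42^75 ≡ 21.

21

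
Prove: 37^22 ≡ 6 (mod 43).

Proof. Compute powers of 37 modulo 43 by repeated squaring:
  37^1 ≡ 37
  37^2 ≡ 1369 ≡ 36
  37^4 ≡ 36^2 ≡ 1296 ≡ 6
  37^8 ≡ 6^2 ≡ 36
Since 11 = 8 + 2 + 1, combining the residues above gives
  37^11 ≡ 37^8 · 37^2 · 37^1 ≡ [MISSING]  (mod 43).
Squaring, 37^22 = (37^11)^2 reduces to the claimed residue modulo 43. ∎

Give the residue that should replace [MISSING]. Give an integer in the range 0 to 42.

7

Multiply the listed residues: 36 · 36 · 37 = 1296 → 47952.
Reducing modulo 43: 47952 = 1115·43 + 7, so 37^11 ≡ 7.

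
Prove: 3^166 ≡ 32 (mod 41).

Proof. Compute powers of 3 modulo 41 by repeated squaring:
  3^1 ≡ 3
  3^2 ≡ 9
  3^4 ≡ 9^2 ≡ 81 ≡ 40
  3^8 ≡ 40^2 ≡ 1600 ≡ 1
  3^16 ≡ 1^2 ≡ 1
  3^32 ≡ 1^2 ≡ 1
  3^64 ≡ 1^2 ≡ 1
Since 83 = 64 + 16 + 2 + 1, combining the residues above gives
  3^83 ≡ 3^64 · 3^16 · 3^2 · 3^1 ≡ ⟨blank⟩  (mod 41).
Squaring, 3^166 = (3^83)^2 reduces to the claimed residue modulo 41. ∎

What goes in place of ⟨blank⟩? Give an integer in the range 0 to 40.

27

Multiply the listed residues: 1 · 1 · 9 · 3 = 1 → 9 → 27.
Reducing modulo 41: 27 = 0·41 + 27, so 3^83 ≡ 27.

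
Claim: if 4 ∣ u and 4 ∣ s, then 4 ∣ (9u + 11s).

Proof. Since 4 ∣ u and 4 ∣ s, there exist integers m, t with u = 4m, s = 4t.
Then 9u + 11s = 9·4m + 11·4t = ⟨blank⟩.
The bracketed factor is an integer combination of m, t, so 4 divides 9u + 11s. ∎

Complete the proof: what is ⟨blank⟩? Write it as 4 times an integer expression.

4(9m + 11t)

Pull the common 4 out of every term: 9·4m + 11·4t = 4(9m + 11t).
9m + 11t is an integer, which exhibits the divisibility.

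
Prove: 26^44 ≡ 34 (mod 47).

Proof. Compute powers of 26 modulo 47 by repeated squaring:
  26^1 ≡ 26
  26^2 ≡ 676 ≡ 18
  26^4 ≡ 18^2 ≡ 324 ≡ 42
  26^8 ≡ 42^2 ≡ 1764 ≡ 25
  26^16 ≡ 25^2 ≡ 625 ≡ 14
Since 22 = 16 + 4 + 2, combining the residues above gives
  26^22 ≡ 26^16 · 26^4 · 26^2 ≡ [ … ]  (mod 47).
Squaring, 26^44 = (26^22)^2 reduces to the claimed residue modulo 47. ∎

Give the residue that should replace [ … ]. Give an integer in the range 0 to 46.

9

26^16 · 26^4 · 26^2 ≡ 14 · 42 · 18 = 10584.
10584 mod 47 = 9, so 26^22 ≡ 9 (mod 47).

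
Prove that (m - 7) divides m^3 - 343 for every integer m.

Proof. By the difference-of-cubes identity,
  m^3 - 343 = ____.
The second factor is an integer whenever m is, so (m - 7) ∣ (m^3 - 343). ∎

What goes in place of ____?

a^3 - b^3 = (a - b)(a^2 + ab + b^2). With a = m, b = 7:
m^3 - 343 = (m - 7)(m^2 + 7m + 49).

(m - 7)(m^2 + 7m + 49)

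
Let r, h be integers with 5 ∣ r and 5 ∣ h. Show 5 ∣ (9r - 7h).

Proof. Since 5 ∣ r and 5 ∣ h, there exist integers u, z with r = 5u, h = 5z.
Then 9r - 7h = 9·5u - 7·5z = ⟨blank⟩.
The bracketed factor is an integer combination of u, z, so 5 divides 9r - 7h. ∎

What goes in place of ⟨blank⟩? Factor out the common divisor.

Pull the common 5 out of every term: 9·5u - 7·5z = 5(9u - 7z).
9u - 7z is an integer, which exhibits the divisibility.

5(9u - 7z)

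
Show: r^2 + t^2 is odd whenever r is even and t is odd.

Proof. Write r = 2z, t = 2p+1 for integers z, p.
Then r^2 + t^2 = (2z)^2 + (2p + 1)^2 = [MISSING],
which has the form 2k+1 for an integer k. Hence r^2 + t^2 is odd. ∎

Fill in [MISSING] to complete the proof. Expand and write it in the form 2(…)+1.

Expanding: (2z)^2 + (2p + 1)^2 = 4p^2 + 4p + 4z^2 + 1.
Every term except the constant is even, so this is 2(2p^2 + 2p + 2z^2) + 1,
and 2p^2 + 2p + 2z^2 ∈ ℤ gives the required form.

2(2p^2 + 2p + 2z^2) + 1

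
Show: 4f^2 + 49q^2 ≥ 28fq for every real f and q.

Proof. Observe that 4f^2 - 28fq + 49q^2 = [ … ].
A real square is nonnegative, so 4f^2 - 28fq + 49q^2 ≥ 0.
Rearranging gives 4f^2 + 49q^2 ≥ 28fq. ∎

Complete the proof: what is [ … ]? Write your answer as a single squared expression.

The leading and trailing coefficients are 2^2 and 7^2, and 28 = 2·2·7, so the trinomial is (2f - 7q)^2.
Hence 4f^2 - 28fq + 49q^2 ≥ 0.

(2f - 7q)^2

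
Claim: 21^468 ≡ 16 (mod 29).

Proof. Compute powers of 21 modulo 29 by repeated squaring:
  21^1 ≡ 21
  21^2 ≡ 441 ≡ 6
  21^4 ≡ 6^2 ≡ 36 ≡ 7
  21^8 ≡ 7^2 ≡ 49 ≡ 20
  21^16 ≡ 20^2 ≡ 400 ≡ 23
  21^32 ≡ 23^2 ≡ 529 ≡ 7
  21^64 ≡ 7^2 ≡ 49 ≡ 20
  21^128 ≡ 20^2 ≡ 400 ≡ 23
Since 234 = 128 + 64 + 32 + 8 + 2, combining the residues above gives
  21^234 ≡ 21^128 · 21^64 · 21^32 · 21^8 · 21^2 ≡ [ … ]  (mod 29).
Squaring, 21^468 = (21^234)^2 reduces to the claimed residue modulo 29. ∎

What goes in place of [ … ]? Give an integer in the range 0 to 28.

4

Multiply the listed residues: 23 · 20 · 7 · 20 · 6 = 460 → 3220 → 64400 → 386400.
Reducing modulo 29: 386400 = 13324·29 + 4, so 21^234 ≡ 4.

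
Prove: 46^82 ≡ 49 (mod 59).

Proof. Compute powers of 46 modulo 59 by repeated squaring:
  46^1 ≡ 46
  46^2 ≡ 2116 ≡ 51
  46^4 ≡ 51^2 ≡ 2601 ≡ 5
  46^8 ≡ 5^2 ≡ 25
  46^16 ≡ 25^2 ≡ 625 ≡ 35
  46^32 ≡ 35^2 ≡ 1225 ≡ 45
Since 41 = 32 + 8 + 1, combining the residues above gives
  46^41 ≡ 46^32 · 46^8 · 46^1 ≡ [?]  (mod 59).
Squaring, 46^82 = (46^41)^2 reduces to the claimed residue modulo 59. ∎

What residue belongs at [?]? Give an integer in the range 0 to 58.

46^32 · 46^8 · 46^1 ≡ 45 · 25 · 46 = 51750.
51750 mod 59 = 7, so 46^41 ≡ 7 (mod 59).

7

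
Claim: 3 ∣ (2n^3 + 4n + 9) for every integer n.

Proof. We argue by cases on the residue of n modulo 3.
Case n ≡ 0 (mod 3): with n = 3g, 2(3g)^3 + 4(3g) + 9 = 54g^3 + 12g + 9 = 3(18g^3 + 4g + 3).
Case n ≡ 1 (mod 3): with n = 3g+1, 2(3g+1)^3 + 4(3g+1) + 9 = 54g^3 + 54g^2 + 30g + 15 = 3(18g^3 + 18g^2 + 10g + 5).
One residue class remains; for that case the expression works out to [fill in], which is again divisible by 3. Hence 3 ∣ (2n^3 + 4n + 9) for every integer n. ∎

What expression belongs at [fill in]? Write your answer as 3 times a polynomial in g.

3(18g^3 + 36g^2 + 28g + 11)

The residues treated are {0, 1}, so the missing case is n ≡ 2 (mod 3); write n = 3g+2.
Then 2(3g+2)^3 + 4(3g+2) + 9 = 54g^3 + 108g^2 + 84g + 33 = 3(18g^3 + 36g^2 + 28g + 11).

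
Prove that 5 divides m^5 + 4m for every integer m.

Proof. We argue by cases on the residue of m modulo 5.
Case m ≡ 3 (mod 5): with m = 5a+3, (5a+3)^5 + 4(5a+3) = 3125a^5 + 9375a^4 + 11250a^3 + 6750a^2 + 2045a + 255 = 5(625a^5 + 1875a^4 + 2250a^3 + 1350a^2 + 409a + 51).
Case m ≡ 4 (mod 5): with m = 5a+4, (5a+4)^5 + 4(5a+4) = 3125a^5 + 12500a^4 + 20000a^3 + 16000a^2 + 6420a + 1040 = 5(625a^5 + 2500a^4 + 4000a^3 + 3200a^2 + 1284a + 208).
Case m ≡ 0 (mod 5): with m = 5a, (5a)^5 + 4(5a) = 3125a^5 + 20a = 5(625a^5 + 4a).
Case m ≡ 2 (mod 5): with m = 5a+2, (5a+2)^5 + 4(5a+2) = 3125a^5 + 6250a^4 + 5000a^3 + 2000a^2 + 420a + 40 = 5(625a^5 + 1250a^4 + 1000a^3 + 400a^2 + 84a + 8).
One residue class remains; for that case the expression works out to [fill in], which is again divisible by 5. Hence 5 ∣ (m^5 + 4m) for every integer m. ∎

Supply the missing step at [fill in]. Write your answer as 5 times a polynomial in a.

5(625a^5 + 625a^4 + 250a^3 + 50a^2 + 9a + 1)

Only m ≡ 1 (mod 5) is unaccounted for. Put m = 5a+1:
(5a+1)^5 + 4(5a+1) expands to 3125a^5 + 3125a^4 + 1250a^3 + 250a^2 + 45a + 5,
and factoring out 5 leaves 5(625a^5 + 625a^4 + 250a^3 + 50a^2 + 9a + 1).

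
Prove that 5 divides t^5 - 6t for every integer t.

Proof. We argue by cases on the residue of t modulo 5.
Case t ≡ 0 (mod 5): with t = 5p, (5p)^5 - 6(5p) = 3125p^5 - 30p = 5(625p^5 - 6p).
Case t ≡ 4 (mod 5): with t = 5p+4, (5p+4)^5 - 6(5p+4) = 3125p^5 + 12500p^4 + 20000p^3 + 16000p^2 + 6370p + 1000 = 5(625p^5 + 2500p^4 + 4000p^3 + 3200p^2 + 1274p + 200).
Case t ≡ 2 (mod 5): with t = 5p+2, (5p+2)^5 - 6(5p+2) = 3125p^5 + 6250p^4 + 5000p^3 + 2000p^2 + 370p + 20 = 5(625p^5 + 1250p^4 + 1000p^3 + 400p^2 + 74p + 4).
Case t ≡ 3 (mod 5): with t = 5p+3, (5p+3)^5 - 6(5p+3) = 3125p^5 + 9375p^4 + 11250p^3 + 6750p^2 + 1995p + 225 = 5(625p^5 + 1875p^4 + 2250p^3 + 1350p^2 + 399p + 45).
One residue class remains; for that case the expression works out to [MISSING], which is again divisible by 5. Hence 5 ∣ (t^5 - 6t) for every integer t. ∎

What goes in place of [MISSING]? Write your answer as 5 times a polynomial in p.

The residues treated are {0, 4, 2, 3}, so the missing case is t ≡ 1 (mod 5); write t = 5p+1.
Then (5p+1)^5 - 6(5p+1) = 3125p^5 + 3125p^4 + 1250p^3 + 250p^2 - 5p - 5 = 5(625p^5 + 625p^4 + 250p^3 + 50p^2 - p - 1).

5(625p^5 + 625p^4 + 250p^3 + 50p^2 - p - 1)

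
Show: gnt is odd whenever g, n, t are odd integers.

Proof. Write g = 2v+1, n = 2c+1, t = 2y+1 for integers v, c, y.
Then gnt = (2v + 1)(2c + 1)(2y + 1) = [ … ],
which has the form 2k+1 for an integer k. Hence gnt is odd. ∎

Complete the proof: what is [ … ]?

Expanding: (2v + 1)(2c + 1)(2y + 1) = 8cvy + 4cv + 4cy + 2c + 4vy + 2v + 2y + 1.
Every term except the constant is even, so this is 2(4cvy + 2cv + 2cy + c + 2vy + v + y) + 1,
and 4cvy + 2cv + 2cy + c + 2vy + v + y ∈ ℤ gives the required form.

2(4cvy + 2cv + 2cy + c + 2vy + v + y) + 1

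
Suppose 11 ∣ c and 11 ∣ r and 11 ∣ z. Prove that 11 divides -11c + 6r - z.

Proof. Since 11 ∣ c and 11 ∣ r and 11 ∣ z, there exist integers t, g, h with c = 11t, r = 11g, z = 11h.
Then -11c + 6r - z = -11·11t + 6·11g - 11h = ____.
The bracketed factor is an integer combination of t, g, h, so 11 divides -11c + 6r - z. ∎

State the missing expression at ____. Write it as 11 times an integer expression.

Each term has a factor of 11: -11·11t + 6·11g - 11h = 11·(6g - h - 11t).
Since 6g - h - 11t is an integer, 11 ∣ (-11c + 6r - z).

11(6g - h - 11t)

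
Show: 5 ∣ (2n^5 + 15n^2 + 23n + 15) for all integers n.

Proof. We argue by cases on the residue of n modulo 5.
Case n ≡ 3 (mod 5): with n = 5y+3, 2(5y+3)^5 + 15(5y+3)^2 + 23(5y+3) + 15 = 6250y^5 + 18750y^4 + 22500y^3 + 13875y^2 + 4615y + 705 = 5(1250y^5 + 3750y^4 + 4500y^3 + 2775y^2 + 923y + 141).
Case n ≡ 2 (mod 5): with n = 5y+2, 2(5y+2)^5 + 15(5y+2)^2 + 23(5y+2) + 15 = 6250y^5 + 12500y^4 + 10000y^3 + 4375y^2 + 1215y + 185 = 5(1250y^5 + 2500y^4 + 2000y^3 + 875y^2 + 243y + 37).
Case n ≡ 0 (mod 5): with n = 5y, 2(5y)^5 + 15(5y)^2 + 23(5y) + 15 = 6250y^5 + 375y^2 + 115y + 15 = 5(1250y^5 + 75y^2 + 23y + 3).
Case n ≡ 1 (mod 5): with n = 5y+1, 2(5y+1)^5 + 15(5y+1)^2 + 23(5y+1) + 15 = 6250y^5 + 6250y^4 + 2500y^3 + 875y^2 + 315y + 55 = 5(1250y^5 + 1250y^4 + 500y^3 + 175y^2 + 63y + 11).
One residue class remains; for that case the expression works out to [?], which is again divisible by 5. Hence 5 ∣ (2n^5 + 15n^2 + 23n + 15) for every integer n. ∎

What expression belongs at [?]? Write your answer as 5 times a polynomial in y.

The residues treated are {3, 2, 0, 1}, so the missing case is n ≡ 4 (mod 5); write n = 5y+4.
Then 2(5y+4)^5 + 15(5y+4)^2 + 23(5y+4) + 15 = 6250y^5 + 25000y^4 + 40000y^3 + 32375y^2 + 13515y + 2395 = 5(1250y^5 + 5000y^4 + 8000y^3 + 6475y^2 + 2703y + 479).

5(1250y^5 + 5000y^4 + 8000y^3 + 6475y^2 + 2703y + 479)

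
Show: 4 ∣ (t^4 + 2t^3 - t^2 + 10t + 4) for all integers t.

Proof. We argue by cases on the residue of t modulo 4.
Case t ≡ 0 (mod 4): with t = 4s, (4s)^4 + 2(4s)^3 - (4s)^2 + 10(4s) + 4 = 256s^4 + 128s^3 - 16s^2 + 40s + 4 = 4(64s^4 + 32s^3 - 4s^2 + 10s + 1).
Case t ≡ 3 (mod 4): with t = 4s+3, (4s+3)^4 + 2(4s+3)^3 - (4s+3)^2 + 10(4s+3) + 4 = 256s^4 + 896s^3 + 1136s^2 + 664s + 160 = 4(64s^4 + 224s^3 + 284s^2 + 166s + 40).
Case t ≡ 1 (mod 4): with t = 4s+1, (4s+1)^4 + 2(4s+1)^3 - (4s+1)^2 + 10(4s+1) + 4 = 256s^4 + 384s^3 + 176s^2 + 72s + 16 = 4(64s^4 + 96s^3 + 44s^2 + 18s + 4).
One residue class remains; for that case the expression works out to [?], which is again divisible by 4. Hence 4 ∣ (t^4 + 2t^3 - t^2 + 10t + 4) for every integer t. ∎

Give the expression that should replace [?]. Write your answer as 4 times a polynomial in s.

4(64s^4 + 160s^3 + 140s^2 + 62s + 13)

The residues treated are {0, 3, 1}, so the missing case is t ≡ 2 (mod 4); write t = 4s+2.
Then (4s+2)^4 + 2(4s+2)^3 - (4s+2)^2 + 10(4s+2) + 4 = 256s^4 + 640s^3 + 560s^2 + 248s + 52 = 4(64s^4 + 160s^3 + 140s^2 + 62s + 13).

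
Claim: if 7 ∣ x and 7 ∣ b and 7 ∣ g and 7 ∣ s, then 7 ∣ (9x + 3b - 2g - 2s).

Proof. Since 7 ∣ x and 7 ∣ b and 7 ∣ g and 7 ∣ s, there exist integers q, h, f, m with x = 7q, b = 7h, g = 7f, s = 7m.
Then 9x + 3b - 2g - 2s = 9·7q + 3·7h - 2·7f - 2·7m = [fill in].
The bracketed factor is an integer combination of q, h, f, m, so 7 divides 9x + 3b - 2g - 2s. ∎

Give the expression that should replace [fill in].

7(-2f + 3h - 2m + 9q)

Each term has a factor of 7: 9·7q + 3·7h - 2·7f - 2·7m = 7·(-2f + 3h - 2m + 9q).
Since -2f + 3h - 2m + 9q is an integer, 7 ∣ (9x + 3b - 2g - 2s).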